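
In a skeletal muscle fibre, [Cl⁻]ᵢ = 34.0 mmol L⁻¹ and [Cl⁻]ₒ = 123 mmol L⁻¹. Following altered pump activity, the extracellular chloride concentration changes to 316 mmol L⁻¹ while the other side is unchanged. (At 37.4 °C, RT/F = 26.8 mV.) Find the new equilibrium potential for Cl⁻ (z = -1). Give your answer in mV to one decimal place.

After the shift: [Cl⁻]_out = 316, [Cl⁻]_in = 34.0 mmol L⁻¹.
E_new = (26.8/-1)·ln(316/34.0) = -26.80 · (2.2294) = -59.75 mV

-59.7 mV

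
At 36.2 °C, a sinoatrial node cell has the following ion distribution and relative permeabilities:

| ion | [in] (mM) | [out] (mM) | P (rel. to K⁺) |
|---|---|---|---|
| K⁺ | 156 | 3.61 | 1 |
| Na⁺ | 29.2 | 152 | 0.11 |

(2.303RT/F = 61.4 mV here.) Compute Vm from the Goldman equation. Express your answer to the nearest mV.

-55 mV

Vm = 61.4 · log₁₀[(Σ P·[cation]ₒ + Σ P·[anion]ᵢ) / (Σ P·[cation]ᵢ + Σ P·[anion]ₒ)]
Numerator = 1×3.61 + 0.11×152 = 20.33
Denominator = 1×156 + 0.11×29.2 = 159.2
Vm = 61.4 · log₁₀(0.12769) = 61.4 × (-0.8938) = -54.88 mV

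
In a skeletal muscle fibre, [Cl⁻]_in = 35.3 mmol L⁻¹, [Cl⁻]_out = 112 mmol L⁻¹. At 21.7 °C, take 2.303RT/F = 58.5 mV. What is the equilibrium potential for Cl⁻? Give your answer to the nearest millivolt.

E = (58.5/z) · log₁₀([Cl⁻]_out/[Cl⁻]_in) with z = -1.
For an anion, dividing by z = -1 reverses the sign.
= (58.5/-1) · log₁₀(112/35.3) = -58.50 · log₁₀(3.173)
= -58.50 · (0.5014) = -29.33 mV

-29 mV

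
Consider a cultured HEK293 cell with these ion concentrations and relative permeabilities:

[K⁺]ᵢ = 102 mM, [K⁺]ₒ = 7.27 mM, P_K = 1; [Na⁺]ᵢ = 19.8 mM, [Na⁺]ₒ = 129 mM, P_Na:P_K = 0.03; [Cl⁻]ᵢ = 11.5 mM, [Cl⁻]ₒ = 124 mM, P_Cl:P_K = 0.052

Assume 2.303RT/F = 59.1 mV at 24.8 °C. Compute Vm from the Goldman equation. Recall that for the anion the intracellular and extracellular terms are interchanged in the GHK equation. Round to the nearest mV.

-57 mV

Vm = 59.1 · log₁₀[(Σ P·[cation]ₒ + Σ P·[anion]ᵢ) / (Σ P·[cation]ᵢ + Σ P·[anion]ₒ)]
Numerator = 1×7.27 + 0.03×129 + 0.052×11.5 = 11.74
Denominator = 1×102 + 0.03×19.8 + 0.052×124 = 109
Vm = 59.1 · log₁₀(0.10765) = 59.1 × (-0.9680) = -57.21 mV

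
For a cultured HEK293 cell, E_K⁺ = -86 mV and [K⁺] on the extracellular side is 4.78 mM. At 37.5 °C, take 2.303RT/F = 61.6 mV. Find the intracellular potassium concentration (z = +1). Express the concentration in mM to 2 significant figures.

120 mM

Nernst: E = (61.6/1) · log₁₀([out]/[in]), so log₁₀([out]/[in]) = -86.0 × 1 / 61.6 = -1.3961.
[out]/[in] = 10^(-1.3961) = 0.04017.
[in] = 4.78 / 0.04017 = 119 mM.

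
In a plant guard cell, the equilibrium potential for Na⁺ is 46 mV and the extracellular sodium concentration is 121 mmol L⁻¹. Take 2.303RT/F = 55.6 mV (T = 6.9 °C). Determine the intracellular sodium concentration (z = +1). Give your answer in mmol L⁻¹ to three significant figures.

Nernst: E = (55.6/1) · log₁₀([out]/[in]), so log₁₀([out]/[in]) = 46.0 × 1 / 55.6 = 0.8273.
[out]/[in] = 10^(0.8273) = 6.72.
[in] = 121 / 6.72 = 18.01 mmol L⁻¹.

18.0 mmol L⁻¹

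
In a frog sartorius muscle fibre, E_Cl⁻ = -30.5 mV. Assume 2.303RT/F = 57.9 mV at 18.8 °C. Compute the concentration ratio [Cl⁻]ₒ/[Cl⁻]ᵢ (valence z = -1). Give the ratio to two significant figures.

3.4

log₁₀([out]/[in]) = E·z/(57.9) = -30.5 × -1 / 57.9 = 0.5268
[out]/[in] = 10^(0.5268) = 3.363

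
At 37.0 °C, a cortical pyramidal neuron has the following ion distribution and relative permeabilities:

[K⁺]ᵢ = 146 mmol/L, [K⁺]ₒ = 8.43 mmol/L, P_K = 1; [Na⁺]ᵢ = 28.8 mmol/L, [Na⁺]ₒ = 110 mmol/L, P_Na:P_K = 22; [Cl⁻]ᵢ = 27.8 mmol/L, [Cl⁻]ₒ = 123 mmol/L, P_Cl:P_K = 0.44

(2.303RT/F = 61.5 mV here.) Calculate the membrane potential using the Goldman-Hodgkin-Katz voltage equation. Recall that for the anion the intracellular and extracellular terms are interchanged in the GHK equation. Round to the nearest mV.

Vm = 61.5 · log₁₀[(Σ P·[cation]ₒ + Σ P·[anion]ᵢ) / (Σ P·[cation]ᵢ + Σ P·[anion]ₒ)]
Numerator = 1×8.43 + 22×110 + 0.44×27.8 = 2441
Denominator = 1×146 + 22×28.8 + 0.44×123 = 833.7
Vm = 61.5 · log₁₀(2.9274) = 61.5 × (0.4665) = 28.69 mV

29 mV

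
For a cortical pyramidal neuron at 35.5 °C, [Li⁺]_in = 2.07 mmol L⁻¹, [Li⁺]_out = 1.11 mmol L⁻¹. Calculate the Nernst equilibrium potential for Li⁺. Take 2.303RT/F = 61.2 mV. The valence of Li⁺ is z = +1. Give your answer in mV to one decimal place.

E = (61.2/z) · log₁₀([Li⁺]_out/[Li⁺]_in) with z = +1.
= (61.2/1) · log₁₀(1.11/2.07) = 61.20 · log₁₀(0.5362)
= 61.20 · (-0.2706) = -16.56 mV

-16.6 mV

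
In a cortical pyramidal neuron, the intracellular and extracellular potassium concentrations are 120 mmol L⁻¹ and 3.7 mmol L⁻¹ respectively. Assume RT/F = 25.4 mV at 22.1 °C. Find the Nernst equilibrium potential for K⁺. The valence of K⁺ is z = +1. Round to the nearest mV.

E = (25.4/z) · ln([K⁺]_out/[K⁺]_in) with z = +1.
= (25.4/1) · ln(3.7/120) = 25.40 · ln(0.03083)
= 25.40 · (-3.4792) = -88.37 mV

-88 mV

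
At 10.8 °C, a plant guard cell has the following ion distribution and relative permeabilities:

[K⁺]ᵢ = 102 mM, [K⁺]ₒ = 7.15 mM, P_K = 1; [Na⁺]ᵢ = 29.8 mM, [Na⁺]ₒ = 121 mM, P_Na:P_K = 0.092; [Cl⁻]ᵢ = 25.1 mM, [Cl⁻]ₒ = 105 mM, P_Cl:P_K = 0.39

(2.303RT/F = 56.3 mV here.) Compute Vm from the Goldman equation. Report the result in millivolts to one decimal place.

Vm = 56.3 · log₁₀[(Σ P·[cation]ₒ + Σ P·[anion]ᵢ) / (Σ P·[cation]ᵢ + Σ P·[anion]ₒ)]
Numerator = 1×7.15 + 0.092×121 + 0.39×25.1 = 28.07
Denominator = 1×102 + 0.092×29.8 + 0.39×105 = 145.7
Vm = 56.3 · log₁₀(0.19267) = 56.3 × (-0.7152) = -40.26 mV

-40.3 mV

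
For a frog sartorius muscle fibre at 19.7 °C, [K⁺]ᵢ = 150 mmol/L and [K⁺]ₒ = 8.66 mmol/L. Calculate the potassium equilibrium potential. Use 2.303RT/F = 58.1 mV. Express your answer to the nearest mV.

-72 mV

E = (58.1/z) · log₁₀([K⁺]_out/[K⁺]_in) with z = +1.
= (58.1/1) · log₁₀(8.66/150) = 58.10 · log₁₀(0.05773)
= 58.10 · (-1.2386) = -71.96 mV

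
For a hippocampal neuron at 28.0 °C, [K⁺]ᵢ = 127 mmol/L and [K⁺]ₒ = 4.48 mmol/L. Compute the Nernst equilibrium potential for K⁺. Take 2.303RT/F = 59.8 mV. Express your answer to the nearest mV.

E = (59.8/z) · log₁₀([K⁺]_out/[K⁺]_in) with z = +1.
= (59.8/1) · log₁₀(4.48/127) = 59.80 · log₁₀(0.03528)
= 59.80 · (-1.4525) = -86.86 mV

-87 mV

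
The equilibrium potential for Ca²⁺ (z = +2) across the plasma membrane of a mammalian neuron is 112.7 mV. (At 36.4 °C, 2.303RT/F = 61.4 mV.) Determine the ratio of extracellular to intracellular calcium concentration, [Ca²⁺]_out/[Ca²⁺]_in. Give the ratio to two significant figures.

4700

log₁₀([out]/[in]) = E·z/(61.4) = 112.7 × 2 / 61.4 = 3.6710
[out]/[in] = 10^(3.6710) = 4688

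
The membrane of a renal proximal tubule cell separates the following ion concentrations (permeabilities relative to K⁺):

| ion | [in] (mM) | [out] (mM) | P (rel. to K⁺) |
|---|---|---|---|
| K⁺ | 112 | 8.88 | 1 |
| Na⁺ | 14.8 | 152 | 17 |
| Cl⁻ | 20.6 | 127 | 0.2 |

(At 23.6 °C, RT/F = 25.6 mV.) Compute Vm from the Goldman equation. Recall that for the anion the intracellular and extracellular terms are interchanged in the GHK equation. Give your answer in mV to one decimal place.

48.6 mV

Vm = 25.6 · ln[(Σ P·[cation]ₒ + Σ P·[anion]ᵢ) / (Σ P·[cation]ᵢ + Σ P·[anion]ₒ)]
Numerator = 1×8.88 + 17×152 + 0.2×20.6 = 2597
Denominator = 1×112 + 17×14.8 + 0.2×127 = 389
Vm = 25.6 · ln(6.6761) = 25.6 × (1.8985) = 48.60 mV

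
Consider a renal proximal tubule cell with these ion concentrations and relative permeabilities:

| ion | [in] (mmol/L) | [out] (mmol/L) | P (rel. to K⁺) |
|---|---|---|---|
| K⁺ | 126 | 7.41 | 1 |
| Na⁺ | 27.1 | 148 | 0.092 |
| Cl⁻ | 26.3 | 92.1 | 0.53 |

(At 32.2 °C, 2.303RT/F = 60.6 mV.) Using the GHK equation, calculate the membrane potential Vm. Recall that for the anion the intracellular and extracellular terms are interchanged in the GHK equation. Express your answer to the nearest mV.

-43 mV

Vm = 60.6 · log₁₀[(Σ P·[cation]ₒ + Σ P·[anion]ᵢ) / (Σ P·[cation]ᵢ + Σ P·[anion]ₒ)]
Numerator = 1×7.41 + 0.092×148 + 0.53×26.3 = 34.97
Denominator = 1×126 + 0.092×27.1 + 0.53×92.1 = 177.3
Vm = 60.6 · log₁₀(0.1972) = 60.6 × (-0.7051) = -42.73 mV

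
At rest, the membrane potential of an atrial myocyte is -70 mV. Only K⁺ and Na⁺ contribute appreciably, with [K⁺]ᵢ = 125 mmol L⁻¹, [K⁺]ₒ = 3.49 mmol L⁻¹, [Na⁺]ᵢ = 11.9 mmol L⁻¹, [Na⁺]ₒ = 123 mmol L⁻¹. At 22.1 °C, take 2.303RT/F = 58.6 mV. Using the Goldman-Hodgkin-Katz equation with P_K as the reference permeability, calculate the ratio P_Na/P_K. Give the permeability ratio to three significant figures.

0.0368

Let α = P_Na/P_K. GHK: Vm = 58.6·log₁₀[(Kₒ + α·Naₒ)/(Kᵢ + α·Naᵢ)].
10^(Vm/58.6) = 10^(-70.0/58.6) = 0.063894
So 0.063894·(Kᵢ + α·Naᵢ) = Kₒ + α·Naₒ → α = (0.063894·125.0 − 3.49) / (123.0 − 0.063894·11.9)
α = (7.987 − 3.49) / (123.0 − 0.7603) = 4.497/122.2 = 0.03679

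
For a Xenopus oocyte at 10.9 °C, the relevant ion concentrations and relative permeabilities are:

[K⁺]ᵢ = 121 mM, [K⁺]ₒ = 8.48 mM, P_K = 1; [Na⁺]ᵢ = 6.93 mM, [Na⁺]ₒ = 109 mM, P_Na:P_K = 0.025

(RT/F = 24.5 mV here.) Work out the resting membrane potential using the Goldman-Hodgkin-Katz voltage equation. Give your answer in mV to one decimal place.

Vm = 24.5 · ln[(Σ P·[cation]ₒ + Σ P·[anion]ᵢ) / (Σ P·[cation]ᵢ + Σ P·[anion]ₒ)]
Numerator = 1×8.48 + 0.025×109 = 11.21
Denominator = 1×121 + 0.025×6.93 = 121.2
Vm = 24.5 · ln(0.092471) = 24.5 × (-2.3809) = -58.33 mV

-58.3 mV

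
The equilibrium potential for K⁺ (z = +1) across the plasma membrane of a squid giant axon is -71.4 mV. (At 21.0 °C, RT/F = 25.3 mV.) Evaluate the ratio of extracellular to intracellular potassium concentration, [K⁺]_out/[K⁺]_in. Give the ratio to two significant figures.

ln([out]/[in]) = E·z/(25.3) = -71.4 × 1 / 25.3 = -2.8221
[out]/[in] = e^(-2.8221) = 0.05948

0.059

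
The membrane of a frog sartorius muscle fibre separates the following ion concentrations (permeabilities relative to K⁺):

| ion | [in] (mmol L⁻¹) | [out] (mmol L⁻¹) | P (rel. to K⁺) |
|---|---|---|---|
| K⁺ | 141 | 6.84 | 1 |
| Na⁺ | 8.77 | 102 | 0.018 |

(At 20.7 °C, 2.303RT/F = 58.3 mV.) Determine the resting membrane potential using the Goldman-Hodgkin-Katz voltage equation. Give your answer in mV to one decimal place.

-70.6 mV

Vm = 58.3 · log₁₀[(Σ P·[cation]ₒ + Σ P·[anion]ᵢ) / (Σ P·[cation]ᵢ + Σ P·[anion]ₒ)]
Numerator = 1×6.84 + 0.018×102 = 8.676
Denominator = 1×141 + 0.018×8.77 = 141.2
Vm = 58.3 · log₁₀(0.061463) = 58.3 × (-1.2114) = -70.62 mV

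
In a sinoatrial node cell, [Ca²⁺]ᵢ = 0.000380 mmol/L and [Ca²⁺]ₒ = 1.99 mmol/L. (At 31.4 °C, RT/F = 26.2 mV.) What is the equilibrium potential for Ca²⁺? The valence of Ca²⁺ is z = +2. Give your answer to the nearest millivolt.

E = (26.2/z) · ln([Ca²⁺]_out/[Ca²⁺]_in) with z = +2.
= (26.2/2) · ln(1.99/0.000380) = 13.10 · ln(5237)
= 13.10 · (8.5635) = 112.18 mV

112 mV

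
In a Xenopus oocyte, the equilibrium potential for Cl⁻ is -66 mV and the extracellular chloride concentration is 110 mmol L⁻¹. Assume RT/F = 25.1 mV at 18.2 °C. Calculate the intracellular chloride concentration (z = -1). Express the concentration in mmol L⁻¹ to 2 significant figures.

7.9 mmol L⁻¹

Nernst: E = (25.1/-1) · ln([out]/[in]), so ln([out]/[in]) = -66.0 × -1 / 25.1 = 2.6295.
[out]/[in] = e^(2.6295) = 13.87.
[in] = 110 / 13.87 = 7.933 mmol L⁻¹.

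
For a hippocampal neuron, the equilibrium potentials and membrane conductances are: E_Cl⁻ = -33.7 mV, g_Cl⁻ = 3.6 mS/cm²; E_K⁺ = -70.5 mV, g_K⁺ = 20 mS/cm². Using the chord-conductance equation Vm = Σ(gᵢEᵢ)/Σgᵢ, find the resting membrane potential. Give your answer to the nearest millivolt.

Σ gᵢEᵢ = 3.6·(-33.7) + 20·(-70.5) = -1531.32
Σ gᵢ = 3.6 + 20 = 23.6
Vm = -1531.32 / 23.6 = -64.89 mV

-65 mV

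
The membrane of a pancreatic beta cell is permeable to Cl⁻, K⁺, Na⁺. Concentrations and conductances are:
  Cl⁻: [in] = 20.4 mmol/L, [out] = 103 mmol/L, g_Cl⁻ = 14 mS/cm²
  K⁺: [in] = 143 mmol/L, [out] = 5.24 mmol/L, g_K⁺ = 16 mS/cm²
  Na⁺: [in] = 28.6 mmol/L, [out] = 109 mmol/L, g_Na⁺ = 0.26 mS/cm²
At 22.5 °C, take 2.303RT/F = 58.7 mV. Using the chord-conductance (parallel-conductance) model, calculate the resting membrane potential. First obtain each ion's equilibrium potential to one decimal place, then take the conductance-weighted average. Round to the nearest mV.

-63 mV

E_Cl⁻ = (58.7/-1)·log₁₀(103/20.4) = -41.3 mV
E_K⁺ = (58.7/1)·log₁₀(5.24/143) = -84.3 mV
E_Na⁺ = (58.7/1)·log₁₀(109/28.6) = 34.1 mV
Vm = (Σ gᵢEᵢ)/(Σ gᵢ) = (14·-41.3 + 16·-84.3 + 0.26·34.1) / (14 + 16 + 0.26)
= -1918.13 / 30.26 = -63.39 mV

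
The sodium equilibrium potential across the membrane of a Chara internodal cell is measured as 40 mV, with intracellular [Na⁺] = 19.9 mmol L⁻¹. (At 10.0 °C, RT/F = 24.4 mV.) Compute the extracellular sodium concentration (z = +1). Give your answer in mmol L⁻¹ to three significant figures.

Nernst: E = (24.4/1) · ln([out]/[in]), so ln([out]/[in]) = 40.0 × 1 / 24.4 = 1.6393.
[out]/[in] = e^(1.6393) = 5.152.
[out] = 5.152 × 19.9 = 102.5 mmol L⁻¹.

103 mmol L⁻¹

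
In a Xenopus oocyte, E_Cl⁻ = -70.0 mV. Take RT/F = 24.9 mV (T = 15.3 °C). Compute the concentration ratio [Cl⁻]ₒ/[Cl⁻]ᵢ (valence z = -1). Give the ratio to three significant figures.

16.6

ln([out]/[in]) = E·z/(24.9) = -70.0 × -1 / 24.9 = 2.8112
[out]/[in] = e^(2.8112) = 16.63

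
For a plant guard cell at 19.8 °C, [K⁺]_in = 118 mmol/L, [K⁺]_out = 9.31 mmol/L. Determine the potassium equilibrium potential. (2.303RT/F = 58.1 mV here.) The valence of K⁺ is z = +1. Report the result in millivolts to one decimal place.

-64.1 mV

E = (58.1/z) · log₁₀([K⁺]_out/[K⁺]_in) with z = +1.
= (58.1/1) · log₁₀(9.31/118) = 58.10 · log₁₀(0.0789)
= 58.10 · (-1.1029) = -64.08 mV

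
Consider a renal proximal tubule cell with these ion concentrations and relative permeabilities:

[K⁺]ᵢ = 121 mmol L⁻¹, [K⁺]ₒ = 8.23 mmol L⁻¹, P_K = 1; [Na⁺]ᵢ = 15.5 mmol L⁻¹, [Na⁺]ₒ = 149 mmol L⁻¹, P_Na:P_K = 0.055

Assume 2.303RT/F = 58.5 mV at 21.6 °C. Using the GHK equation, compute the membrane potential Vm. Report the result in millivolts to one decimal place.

Vm = 58.5 · log₁₀[(Σ P·[cation]ₒ + Σ P·[anion]ᵢ) / (Σ P·[cation]ᵢ + Σ P·[anion]ₒ)]
Numerator = 1×8.23 + 0.055×149 = 16.43
Denominator = 1×121 + 0.055×15.5 = 121.9
Vm = 58.5 · log₁₀(0.13479) = 58.5 × (-0.8703) = -50.91 mV

-50.9 mV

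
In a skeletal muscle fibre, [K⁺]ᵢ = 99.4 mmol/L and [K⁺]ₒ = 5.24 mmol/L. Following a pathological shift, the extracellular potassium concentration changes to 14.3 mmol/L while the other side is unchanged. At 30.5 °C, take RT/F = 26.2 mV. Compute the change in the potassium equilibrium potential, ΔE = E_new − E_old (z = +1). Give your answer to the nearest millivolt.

26 mV

E_old = (26.2/1)·ln(5.24/99.4) = -77.10 mV
E_new = (26.2/1)·ln(14.3/99.4) = -50.80 mV
ΔE = -50.80 − (-77.10) = 26.30 mV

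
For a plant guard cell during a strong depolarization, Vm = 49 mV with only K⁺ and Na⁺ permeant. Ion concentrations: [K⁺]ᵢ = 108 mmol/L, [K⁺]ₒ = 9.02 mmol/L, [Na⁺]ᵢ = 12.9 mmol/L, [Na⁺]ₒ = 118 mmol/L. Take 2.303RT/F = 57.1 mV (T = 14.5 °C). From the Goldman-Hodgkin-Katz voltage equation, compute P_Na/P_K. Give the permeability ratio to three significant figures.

Let α = P_Na/P_K. GHK: Vm = 57.1·log₁₀[(Kₒ + α·Naₒ)/(Kᵢ + α·Naᵢ)].
10^(Vm/57.1) = 10^(49.0/57.1) = 7.2135
So 7.2135·(Kᵢ + α·Naᵢ) = Kₒ + α·Naₒ → α = (7.2135·108.0 − 9.02) / (118.0 − 7.2135·12.9)
α = (779.1 − 9.02) / (118.0 − 93.05) = 770/24.95 = 30.87

30.9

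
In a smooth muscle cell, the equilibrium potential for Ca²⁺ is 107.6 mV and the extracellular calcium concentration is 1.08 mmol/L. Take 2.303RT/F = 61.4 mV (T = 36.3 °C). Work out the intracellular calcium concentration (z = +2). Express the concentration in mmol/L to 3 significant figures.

0.000338 mmol/L

Nernst: E = (61.4/2) · log₁₀([out]/[in]), so log₁₀([out]/[in]) = 107.6 × 2 / 61.4 = 3.5049.
[out]/[in] = 10^(3.5049) = 3198.
[in] = 1.08 / 3198 = 0.0003377 mmol/L.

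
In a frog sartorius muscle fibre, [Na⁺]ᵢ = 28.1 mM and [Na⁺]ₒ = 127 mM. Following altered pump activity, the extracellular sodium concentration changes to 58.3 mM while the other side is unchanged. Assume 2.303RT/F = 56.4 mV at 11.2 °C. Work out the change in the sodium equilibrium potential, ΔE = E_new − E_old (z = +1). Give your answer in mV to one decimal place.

E_old = (56.4/1)·log₁₀(127/28.1) = 36.95 mV
E_new = (56.4/1)·log₁₀(58.3/28.1) = 17.88 mV
ΔE = 17.88 − (36.95) = -19.07 mV

-19.1 mV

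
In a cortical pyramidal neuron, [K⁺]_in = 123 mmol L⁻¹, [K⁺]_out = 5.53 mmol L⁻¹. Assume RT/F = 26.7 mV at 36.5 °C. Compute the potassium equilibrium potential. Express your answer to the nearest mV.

-83 mV

E = (26.7/z) · ln([K⁺]_out/[K⁺]_in) with z = +1.
= (26.7/1) · ln(5.53/123) = 26.70 · ln(0.04496)
= 26.70 · (-3.1020) = -82.82 mV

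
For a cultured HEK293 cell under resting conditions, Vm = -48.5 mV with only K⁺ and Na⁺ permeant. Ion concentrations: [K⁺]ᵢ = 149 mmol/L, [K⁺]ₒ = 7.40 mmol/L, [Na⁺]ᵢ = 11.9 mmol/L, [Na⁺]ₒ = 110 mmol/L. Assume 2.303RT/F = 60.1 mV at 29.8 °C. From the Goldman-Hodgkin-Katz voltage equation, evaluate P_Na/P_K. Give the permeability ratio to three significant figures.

Let α = P_Na/P_K. GHK: Vm = 60.1·log₁₀[(Kₒ + α·Naₒ)/(Kᵢ + α·Naᵢ)].
10^(Vm/60.1) = 10^(-48.5/60.1) = 0.15596
So 0.15596·(Kᵢ + α·Naᵢ) = Kₒ + α·Naₒ → α = (0.15596·149.0 − 7.4) / (110.0 − 0.15596·11.9)
α = (23.24 − 7.4) / (110.0 − 1.856) = 15.84/108.1 = 0.1465

0.146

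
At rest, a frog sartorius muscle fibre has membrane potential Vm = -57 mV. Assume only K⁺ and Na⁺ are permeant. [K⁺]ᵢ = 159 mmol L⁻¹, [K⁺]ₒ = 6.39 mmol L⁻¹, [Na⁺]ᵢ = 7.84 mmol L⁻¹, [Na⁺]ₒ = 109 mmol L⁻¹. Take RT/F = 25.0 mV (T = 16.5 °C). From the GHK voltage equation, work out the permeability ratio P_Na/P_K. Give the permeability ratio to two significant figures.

Let α = P_Na/P_K. GHK: Vm = 25.0·ln[(Kₒ + α·Naₒ)/(Kᵢ + α·Naᵢ)].
e^(Vm/25.0) = e^(-57.0/25.0) = 0.10228
So 0.10228·(Kᵢ + α·Naᵢ) = Kₒ + α·Naₒ → α = (0.10228·159.0 − 6.39) / (109.0 − 0.10228·7.84)
α = (16.26 − 6.39) / (109.0 − 0.8019) = 9.873/108.2 = 0.09125

0.091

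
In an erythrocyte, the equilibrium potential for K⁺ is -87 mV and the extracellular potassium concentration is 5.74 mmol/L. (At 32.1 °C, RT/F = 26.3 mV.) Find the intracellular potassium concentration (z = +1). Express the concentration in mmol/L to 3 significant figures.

157 mmol/L

Nernst: E = (26.3/1) · ln([out]/[in]), so ln([out]/[in]) = -87.0 × 1 / 26.3 = -3.3080.
[out]/[in] = e^(-3.3080) = 0.03659.
[in] = 5.74 / 0.03659 = 156.9 mmol/L.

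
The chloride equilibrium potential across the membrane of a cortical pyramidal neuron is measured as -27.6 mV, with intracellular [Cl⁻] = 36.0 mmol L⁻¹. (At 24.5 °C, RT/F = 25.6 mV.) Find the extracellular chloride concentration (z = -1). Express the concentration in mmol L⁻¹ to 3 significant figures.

106 mmol L⁻¹

Nernst: E = (25.6/-1) · ln([out]/[in]), so ln([out]/[in]) = -27.6 × -1 / 25.6 = 1.0781.
[out]/[in] = e^(1.0781) = 2.939.
[out] = 2.939 × 36.0 = 105.8 mmol L⁻¹.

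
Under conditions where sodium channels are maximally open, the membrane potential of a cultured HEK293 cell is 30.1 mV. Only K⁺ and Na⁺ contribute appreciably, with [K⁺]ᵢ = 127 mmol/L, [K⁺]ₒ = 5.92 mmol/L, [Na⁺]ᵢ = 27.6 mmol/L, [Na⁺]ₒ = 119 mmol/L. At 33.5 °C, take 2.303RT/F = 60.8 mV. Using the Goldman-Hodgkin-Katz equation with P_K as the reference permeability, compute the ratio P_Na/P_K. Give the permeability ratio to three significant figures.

12.0

Let α = P_Na/P_K. GHK: Vm = 60.8·log₁₀[(Kₒ + α·Naₒ)/(Kᵢ + α·Naᵢ)].
10^(Vm/60.8) = 10^(30.1/60.8) = 3.1266
So 3.1266·(Kᵢ + α·Naᵢ) = Kₒ + α·Naₒ → α = (3.1266·127.0 − 5.92) / (119.0 − 3.1266·27.6)
α = (397.1 − 5.92) / (119.0 − 86.29) = 391.2/32.71 = 11.96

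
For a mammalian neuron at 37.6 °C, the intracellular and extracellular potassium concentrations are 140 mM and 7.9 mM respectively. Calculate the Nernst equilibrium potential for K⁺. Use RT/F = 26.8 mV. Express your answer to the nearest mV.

E = (26.8/z) · ln([K⁺]_out/[K⁺]_in) with z = +1.
= (26.8/1) · ln(7.9/140) = 26.80 · ln(0.05643)
= 26.80 · (-2.8748) = -77.04 mV

-77 mV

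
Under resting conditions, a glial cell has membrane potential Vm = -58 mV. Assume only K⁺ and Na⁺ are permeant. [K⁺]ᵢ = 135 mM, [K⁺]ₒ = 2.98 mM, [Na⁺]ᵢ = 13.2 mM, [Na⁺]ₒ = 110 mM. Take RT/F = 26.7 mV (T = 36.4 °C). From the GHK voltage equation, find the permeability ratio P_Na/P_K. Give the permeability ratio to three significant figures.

0.114

Let α = P_Na/P_K. GHK: Vm = 26.7·ln[(Kₒ + α·Naₒ)/(Kᵢ + α·Naᵢ)].
e^(Vm/26.7) = e^(-58.0/26.7) = 0.11392
So 0.11392·(Kᵢ + α·Naᵢ) = Kₒ + α·Naₒ → α = (0.11392·135.0 − 2.98) / (110.0 − 0.11392·13.2)
α = (15.38 − 2.98) / (110.0 − 1.504) = 12.4/108.5 = 0.1143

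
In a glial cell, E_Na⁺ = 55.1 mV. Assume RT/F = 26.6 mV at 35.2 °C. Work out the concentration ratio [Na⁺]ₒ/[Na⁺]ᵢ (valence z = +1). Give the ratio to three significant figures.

ln([out]/[in]) = E·z/(26.6) = 55.1 × 1 / 26.6 = 2.0714
[out]/[in] = e^(2.0714) = 7.936

7.94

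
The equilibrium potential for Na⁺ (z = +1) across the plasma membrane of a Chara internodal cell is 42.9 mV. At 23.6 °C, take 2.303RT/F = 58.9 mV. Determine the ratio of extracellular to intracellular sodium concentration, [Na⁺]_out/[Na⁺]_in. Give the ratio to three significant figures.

5.35

log₁₀([out]/[in]) = E·z/(58.9) = 42.9 × 1 / 58.9 = 0.7284
[out]/[in] = 10^(0.7284) = 5.35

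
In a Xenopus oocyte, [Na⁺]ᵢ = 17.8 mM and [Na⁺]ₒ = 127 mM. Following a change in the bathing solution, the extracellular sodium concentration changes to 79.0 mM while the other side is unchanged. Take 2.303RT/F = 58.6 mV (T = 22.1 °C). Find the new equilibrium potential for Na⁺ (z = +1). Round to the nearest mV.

After the shift: [Na⁺]_out = 79.0, [Na⁺]_in = 17.8 mM.
E_new = (58.6/1)·log₁₀(79.0/17.8) = 58.60 · (0.6472) = 37.93 mV

38 mV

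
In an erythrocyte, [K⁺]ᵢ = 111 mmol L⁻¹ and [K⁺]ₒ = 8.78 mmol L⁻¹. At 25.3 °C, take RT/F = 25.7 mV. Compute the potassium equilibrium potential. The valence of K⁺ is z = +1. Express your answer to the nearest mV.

-65 mV

E = (25.7/z) · ln([K⁺]_out/[K⁺]_in) with z = +1.
= (25.7/1) · ln(8.78/111) = 25.70 · ln(0.0791)
= 25.70 · (-2.5371) = -65.20 mV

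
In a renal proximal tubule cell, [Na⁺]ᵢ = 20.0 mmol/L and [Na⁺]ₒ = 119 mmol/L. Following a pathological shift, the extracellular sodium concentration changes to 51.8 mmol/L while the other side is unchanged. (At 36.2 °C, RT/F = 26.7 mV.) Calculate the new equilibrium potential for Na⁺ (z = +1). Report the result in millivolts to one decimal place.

After the shift: [Na⁺]_out = 51.8, [Na⁺]_in = 20.0 mmol/L.
E_new = (26.7/1)·ln(51.8/20.0) = 26.70 · (0.9517) = 25.41 mV

25.4 mV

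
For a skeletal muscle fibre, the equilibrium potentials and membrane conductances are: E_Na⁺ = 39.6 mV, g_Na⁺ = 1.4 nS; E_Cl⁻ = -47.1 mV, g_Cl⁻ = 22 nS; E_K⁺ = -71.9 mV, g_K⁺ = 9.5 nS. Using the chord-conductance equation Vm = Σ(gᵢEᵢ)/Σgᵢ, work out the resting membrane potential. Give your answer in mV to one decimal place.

-50.6 mV

Σ gᵢEᵢ = 1.4·(39.6) + 22·(-47.1) + 9.5·(-71.9) = -1663.81
Σ gᵢ = 1.4 + 22 + 9.5 = 32.9
Vm = -1663.81 / 32.9 = -50.57 mV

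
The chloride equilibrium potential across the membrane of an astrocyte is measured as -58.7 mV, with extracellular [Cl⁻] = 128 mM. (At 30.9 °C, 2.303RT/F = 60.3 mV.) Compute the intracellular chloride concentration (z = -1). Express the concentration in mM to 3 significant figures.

Nernst: E = (60.3/-1) · log₁₀([out]/[in]), so log₁₀([out]/[in]) = -58.7 × -1 / 60.3 = 0.9735.
[out]/[in] = 10^(0.9735) = 9.407.
[in] = 128 / 9.407 = 13.61 mM.

13.6 mM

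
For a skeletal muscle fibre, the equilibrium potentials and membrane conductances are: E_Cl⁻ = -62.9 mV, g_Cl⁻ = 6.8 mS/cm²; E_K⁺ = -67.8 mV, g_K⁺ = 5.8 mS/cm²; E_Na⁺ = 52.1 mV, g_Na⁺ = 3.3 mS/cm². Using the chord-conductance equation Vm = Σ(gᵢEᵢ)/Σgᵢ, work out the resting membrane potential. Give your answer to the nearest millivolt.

Σ gᵢEᵢ = 6.8·(-62.9) + 5.8·(-67.8) + 3.3·(52.1) = -649.03
Σ gᵢ = 6.8 + 5.8 + 3.3 = 15.9
Vm = -649.03 / 15.9 = -40.82 mV

-41 mV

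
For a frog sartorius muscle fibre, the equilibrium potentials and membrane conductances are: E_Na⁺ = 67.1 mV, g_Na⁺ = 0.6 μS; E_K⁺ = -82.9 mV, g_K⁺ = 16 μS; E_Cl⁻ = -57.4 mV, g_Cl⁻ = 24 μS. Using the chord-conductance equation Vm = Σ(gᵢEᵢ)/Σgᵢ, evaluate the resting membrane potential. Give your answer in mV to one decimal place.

-65.6 mV

Σ gᵢEᵢ = 0.6·(67.1) + 16·(-82.9) + 24·(-57.4) = -2663.74
Σ gᵢ = 0.6 + 16 + 24 = 40.6
Vm = -2663.74 / 40.6 = -65.61 mV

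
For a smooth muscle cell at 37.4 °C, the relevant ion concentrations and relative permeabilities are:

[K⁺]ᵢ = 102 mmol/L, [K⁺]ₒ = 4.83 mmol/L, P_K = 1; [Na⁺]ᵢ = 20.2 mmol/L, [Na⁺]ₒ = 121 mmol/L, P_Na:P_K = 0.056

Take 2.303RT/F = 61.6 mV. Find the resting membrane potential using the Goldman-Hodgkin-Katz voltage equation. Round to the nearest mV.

Vm = 61.6 · log₁₀[(Σ P·[cation]ₒ + Σ P·[anion]ᵢ) / (Σ P·[cation]ᵢ + Σ P·[anion]ₒ)]
Numerator = 1×4.83 + 0.056×121 = 11.61
Denominator = 1×102 + 0.056×20.2 = 103.1
Vm = 61.6 · log₁₀(0.11254) = 61.6 × (-0.9487) = -58.44 mV

-58 mV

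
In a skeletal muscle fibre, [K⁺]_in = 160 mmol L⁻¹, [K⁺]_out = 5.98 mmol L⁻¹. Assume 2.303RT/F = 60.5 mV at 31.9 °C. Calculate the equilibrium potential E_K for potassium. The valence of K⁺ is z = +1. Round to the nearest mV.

E = (60.5/z) · log₁₀([K⁺]_out/[K⁺]_in) with z = +1.
= (60.5/1) · log₁₀(5.98/160) = 60.50 · log₁₀(0.03738)
= 60.50 · (-1.4274) = -86.36 mV

-86 mV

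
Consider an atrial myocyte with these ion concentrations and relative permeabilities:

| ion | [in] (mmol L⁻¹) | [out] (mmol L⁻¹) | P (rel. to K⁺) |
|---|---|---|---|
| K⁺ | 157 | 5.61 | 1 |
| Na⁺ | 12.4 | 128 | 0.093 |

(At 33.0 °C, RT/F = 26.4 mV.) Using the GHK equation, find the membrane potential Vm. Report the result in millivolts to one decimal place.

-58.1 mV

Vm = 26.4 · ln[(Σ P·[cation]ₒ + Σ P·[anion]ᵢ) / (Σ P·[cation]ᵢ + Σ P·[anion]ₒ)]
Numerator = 1×5.61 + 0.093×128 = 17.51
Denominator = 1×157 + 0.093×12.4 = 158.2
Vm = 26.4 · ln(0.11074) = 26.4 × (-2.2006) = -58.09 mV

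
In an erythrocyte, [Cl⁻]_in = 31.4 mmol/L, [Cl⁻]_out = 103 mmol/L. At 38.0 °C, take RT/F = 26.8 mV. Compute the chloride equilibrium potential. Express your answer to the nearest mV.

-32 mV

E = (26.8/z) · ln([Cl⁻]_out/[Cl⁻]_in) with z = -1.
For an anion, dividing by z = -1 reverses the sign.
= (26.8/-1) · ln(103/31.4) = -26.80 · ln(3.28)
= -26.80 · (1.1879) = -31.84 mV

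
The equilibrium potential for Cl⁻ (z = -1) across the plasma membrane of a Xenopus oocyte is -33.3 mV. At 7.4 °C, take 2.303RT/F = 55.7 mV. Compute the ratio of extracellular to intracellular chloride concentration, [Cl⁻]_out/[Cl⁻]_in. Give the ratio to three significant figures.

3.96

log₁₀([out]/[in]) = E·z/(55.7) = -33.3 × -1 / 55.7 = 0.5978
[out]/[in] = 10^(0.5978) = 3.961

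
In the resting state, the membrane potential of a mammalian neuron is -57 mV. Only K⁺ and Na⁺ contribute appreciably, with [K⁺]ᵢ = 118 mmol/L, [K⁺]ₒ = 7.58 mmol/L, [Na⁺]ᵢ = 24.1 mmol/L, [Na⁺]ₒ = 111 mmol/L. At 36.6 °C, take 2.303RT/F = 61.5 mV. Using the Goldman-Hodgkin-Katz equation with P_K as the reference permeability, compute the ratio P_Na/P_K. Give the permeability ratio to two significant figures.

Let α = P_Na/P_K. GHK: Vm = 61.5·log₁₀[(Kₒ + α·Naₒ)/(Kᵢ + α·Naᵢ)].
10^(Vm/61.5) = 10^(-57.0/61.5) = 0.11835
So 0.11835·(Kᵢ + α·Naᵢ) = Kₒ + α·Naₒ → α = (0.11835·118.0 − 7.58) / (111.0 − 0.11835·24.1)
α = (13.97 − 7.58) / (111.0 − 2.852) = 6.385/108.1 = 0.05904

0.059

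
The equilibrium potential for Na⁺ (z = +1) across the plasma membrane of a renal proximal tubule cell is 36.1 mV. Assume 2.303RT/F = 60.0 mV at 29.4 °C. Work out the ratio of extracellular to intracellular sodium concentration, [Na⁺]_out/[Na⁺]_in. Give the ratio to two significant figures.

4.0

log₁₀([out]/[in]) = E·z/(60.0) = 36.1 × 1 / 60.0 = 0.6017
[out]/[in] = 10^(0.6017) = 3.996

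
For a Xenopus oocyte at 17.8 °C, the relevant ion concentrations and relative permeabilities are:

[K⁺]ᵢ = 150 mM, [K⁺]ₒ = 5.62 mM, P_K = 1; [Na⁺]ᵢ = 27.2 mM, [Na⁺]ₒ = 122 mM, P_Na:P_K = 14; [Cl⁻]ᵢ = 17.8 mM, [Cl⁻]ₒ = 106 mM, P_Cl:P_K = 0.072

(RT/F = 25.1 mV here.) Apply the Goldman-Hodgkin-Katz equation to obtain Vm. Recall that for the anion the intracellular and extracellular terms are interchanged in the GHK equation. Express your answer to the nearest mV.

Vm = 25.1 · ln[(Σ P·[cation]ₒ + Σ P·[anion]ᵢ) / (Σ P·[cation]ᵢ + Σ P·[anion]ₒ)]
Numerator = 1×5.62 + 14×122 + 0.072×17.8 = 1715
Denominator = 1×150 + 14×27.2 + 0.072×106 = 538.4
Vm = 25.1 · ln(3.185) = 25.1 × (1.1584) = 29.08 mV

29 mV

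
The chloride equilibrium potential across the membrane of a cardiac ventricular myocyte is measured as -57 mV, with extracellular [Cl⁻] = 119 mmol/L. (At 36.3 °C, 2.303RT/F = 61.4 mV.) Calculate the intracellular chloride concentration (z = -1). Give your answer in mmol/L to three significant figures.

14.0 mmol/L

Nernst: E = (61.4/-1) · log₁₀([out]/[in]), so log₁₀([out]/[in]) = -57.0 × -1 / 61.4 = 0.9283.
[out]/[in] = 10^(0.9283) = 8.479.
[in] = 119 / 8.479 = 14.03 mmol/L.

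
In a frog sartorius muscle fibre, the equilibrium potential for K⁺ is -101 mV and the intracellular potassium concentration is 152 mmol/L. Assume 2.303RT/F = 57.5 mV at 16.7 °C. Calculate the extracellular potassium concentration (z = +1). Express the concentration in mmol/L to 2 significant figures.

Nernst: E = (57.5/1) · log₁₀([out]/[in]), so log₁₀([out]/[in]) = -101.0 × 1 / 57.5 = -1.7565.
[out]/[in] = 10^(-1.7565) = 0.01752.
[out] = 0.01752 × 152 = 2.663 mmol/L.

2.7 mmol/L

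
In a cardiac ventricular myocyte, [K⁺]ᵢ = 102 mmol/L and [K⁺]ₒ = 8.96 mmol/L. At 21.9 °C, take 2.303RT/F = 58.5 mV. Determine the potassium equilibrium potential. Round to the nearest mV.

E = (58.5/z) · log₁₀([K⁺]_out/[K⁺]_in) with z = +1.
= (58.5/1) · log₁₀(8.96/102) = 58.50 · log₁₀(0.08784)
= 58.50 · (-1.0563) = -61.79 mV

-62 mV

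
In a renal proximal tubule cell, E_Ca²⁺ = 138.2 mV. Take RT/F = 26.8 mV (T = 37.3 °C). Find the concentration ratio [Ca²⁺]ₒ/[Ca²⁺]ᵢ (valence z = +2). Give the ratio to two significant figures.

30000

ln([out]/[in]) = E·z/(26.8) = 138.2 × 2 / 26.8 = 10.3134
[out]/[in] = e^(10.3134) = 3.013e+04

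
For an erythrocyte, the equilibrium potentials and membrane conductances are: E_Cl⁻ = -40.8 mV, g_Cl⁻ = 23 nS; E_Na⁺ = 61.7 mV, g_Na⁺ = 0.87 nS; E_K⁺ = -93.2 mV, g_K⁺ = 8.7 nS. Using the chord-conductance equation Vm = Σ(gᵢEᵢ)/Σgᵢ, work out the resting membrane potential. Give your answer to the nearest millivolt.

Σ gᵢEᵢ = 23·(-40.8) + 0.87·(61.7) + 8.7·(-93.2) = -1695.56
Σ gᵢ = 23 + 0.87 + 8.7 = 32.57
Vm = -1695.56 / 32.57 = -52.06 mV

-52 mV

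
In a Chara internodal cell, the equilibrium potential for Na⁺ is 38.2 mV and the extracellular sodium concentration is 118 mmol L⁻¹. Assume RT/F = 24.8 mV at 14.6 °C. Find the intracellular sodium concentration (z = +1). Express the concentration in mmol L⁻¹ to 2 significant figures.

Nernst: E = (24.8/1) · ln([out]/[in]), so ln([out]/[in]) = 38.2 × 1 / 24.8 = 1.5403.
[out]/[in] = e^(1.5403) = 4.666.
[in] = 118 / 4.666 = 25.29 mmol L⁻¹.

25 mmol L⁻¹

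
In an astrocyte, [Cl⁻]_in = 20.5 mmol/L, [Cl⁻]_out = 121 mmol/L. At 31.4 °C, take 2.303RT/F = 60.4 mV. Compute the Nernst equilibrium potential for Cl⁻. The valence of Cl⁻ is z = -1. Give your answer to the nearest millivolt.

-47 mV

E = (60.4/z) · log₁₀([Cl⁻]_out/[Cl⁻]_in) with z = -1.
For an anion, dividing by z = -1 reverses the sign.
= (60.4/-1) · log₁₀(121/20.5) = -60.40 · log₁₀(5.902)
= -60.40 · (0.7710) = -46.57 mV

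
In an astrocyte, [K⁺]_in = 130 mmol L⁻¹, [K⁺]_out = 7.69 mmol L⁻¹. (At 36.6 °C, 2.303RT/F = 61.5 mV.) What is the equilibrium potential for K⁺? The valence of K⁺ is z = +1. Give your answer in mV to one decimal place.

E = (61.5/z) · log₁₀([K⁺]_out/[K⁺]_in) with z = +1.
= (61.5/1) · log₁₀(7.69/130) = 61.50 · log₁₀(0.05915)
= 61.50 · (-1.2280) = -75.52 mV

-75.5 mV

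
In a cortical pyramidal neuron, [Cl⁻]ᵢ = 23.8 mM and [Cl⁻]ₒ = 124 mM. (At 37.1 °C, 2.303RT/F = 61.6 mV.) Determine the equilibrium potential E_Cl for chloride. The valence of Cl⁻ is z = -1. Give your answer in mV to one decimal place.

-44.2 mV

E = (61.6/z) · log₁₀([Cl⁻]_out/[Cl⁻]_in) with z = -1.
For an anion, dividing by z = -1 reverses the sign.
= (61.6/-1) · log₁₀(124/23.8) = -61.60 · log₁₀(5.21)
= -61.60 · (0.7168) = -44.16 mV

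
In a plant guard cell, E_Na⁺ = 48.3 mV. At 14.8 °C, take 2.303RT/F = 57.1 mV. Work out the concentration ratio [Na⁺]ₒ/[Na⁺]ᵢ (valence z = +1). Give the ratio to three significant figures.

log₁₀([out]/[in]) = E·z/(57.1) = 48.3 × 1 / 57.1 = 0.8459
[out]/[in] = 10^(0.8459) = 7.013

7.01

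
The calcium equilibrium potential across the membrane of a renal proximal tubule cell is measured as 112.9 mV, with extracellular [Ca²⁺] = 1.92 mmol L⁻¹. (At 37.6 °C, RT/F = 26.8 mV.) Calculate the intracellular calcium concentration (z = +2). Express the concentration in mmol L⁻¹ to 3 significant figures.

Nernst: E = (26.8/2) · ln([out]/[in]), so ln([out]/[in]) = 112.9 × 2 / 26.8 = 8.4254.
[out]/[in] = e^(8.4254) = 4561.
[in] = 1.92 / 4561 = 0.0004209 mmol L⁻¹.

0.000421 mmol L⁻¹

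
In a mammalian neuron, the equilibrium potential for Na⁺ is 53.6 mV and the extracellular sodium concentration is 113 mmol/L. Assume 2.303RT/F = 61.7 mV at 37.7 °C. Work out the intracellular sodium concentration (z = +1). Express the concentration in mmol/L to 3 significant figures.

15.3 mmol/L

Nernst: E = (61.7/1) · log₁₀([out]/[in]), so log₁₀([out]/[in]) = 53.6 × 1 / 61.7 = 0.8687.
[out]/[in] = 10^(0.8687) = 7.391.
[in] = 113 / 7.391 = 15.29 mmol/L.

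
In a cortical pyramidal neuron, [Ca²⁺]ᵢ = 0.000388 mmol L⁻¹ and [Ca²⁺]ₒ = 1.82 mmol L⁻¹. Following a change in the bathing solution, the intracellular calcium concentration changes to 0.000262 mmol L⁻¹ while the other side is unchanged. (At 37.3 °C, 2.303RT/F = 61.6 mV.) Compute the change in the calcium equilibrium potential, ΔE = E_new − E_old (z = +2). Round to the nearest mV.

5 mV

E_old = (61.6/2)·log₁₀(1.82/0.000388) = 113.07 mV
E_new = (61.6/2)·log₁₀(1.82/0.000262) = 118.33 mV
ΔE = 118.33 − (113.07) = 5.25 mV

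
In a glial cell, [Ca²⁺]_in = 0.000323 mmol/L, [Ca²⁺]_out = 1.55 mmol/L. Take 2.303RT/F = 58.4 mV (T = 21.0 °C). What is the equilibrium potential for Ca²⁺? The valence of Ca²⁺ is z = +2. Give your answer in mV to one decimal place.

107.5 mV

E = (58.4/z) · log₁₀([Ca²⁺]_out/[Ca²⁺]_in) with z = +2.
= (58.4/2) · log₁₀(1.55/0.000323) = 29.20 · log₁₀(4799)
= 29.20 · (3.6811) = 107.49 mV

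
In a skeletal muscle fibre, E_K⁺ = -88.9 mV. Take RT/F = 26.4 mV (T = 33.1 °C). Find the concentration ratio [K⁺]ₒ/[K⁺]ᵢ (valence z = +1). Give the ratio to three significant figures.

ln([out]/[in]) = E·z/(26.4) = -88.9 × 1 / 26.4 = -3.3674
[out]/[in] = e^(-3.3674) = 0.03448

0.0345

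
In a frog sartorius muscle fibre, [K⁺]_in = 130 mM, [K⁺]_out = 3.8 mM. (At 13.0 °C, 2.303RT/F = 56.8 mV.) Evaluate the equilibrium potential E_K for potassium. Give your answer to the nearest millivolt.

E = (56.8/z) · log₁₀([K⁺]_out/[K⁺]_in) with z = +1.
= (56.8/1) · log₁₀(3.8/130) = 56.80 · log₁₀(0.02923)
= 56.80 · (-1.5342) = -87.14 mV

-87 mV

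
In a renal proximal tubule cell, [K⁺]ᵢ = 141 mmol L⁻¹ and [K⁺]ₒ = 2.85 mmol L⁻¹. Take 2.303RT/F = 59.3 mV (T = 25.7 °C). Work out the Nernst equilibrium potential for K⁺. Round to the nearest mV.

-100 mV

E = (59.3/z) · log₁₀([K⁺]_out/[K⁺]_in) with z = +1.
= (59.3/1) · log₁₀(2.85/141) = 59.30 · log₁₀(0.02021)
= 59.30 · (-1.6944) = -100.48 mV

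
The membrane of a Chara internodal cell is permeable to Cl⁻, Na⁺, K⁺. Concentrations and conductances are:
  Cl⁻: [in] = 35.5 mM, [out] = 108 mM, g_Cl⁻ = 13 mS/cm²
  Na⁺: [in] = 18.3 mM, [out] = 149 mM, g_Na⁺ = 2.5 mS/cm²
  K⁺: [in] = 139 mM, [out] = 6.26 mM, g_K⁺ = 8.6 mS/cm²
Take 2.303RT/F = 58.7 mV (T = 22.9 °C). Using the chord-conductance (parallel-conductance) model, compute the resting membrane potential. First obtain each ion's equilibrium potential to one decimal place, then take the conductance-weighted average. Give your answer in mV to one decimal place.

-38.0 mV

E_Cl⁻ = (58.7/-1)·log₁₀(108/35.5) = -28.4 mV
E_Na⁺ = (58.7/1)·log₁₀(149/18.3) = 53.5 mV
E_K⁺ = (58.7/1)·log₁₀(6.26/139) = -79.0 mV
Vm = (Σ gᵢEᵢ)/(Σ gᵢ) = (13·-28.4 + 2.5·53.5 + 8.6·-79.0) / (13 + 2.5 + 8.6)
= -914.85 / 24.1 = -37.96 mV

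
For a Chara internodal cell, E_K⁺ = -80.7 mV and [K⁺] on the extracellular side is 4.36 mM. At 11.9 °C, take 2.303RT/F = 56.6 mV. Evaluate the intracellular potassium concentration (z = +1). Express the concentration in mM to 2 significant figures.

120 mM

Nernst: E = (56.6/1) · log₁₀([out]/[in]), so log₁₀([out]/[in]) = -80.7 × 1 / 56.6 = -1.4258.
[out]/[in] = 10^(-1.4258) = 0.03751.
[in] = 4.36 / 0.03751 = 116.2 mM.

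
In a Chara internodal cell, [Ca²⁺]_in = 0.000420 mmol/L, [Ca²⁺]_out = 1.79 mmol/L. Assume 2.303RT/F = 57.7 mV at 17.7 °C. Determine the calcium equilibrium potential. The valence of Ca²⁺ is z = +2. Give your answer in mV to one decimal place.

E = (57.7/z) · log₁₀([Ca²⁺]_out/[Ca²⁺]_in) with z = +2.
= (57.7/2) · log₁₀(1.79/0.000420) = 28.85 · log₁₀(4262)
= 28.85 · (3.6296) = 104.71 mV

104.7 mV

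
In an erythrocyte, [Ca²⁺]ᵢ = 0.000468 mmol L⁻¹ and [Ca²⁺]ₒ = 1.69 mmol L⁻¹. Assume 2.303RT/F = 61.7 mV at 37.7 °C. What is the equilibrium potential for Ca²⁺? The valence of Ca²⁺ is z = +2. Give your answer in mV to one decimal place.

109.8 mV

E = (61.7/z) · log₁₀([Ca²⁺]_out/[Ca²⁺]_in) with z = +2.
= (61.7/2) · log₁₀(1.69/0.000468) = 30.85 · log₁₀(3611)
= 30.85 · (3.5576) = 109.75 mV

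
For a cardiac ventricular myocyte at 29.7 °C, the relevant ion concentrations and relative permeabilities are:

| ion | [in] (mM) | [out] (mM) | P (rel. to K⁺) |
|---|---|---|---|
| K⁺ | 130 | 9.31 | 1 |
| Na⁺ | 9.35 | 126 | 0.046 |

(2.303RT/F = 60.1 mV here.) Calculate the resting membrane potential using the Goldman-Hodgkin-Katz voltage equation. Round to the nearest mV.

Vm = 60.1 · log₁₀[(Σ P·[cation]ₒ + Σ P·[anion]ᵢ) / (Σ P·[cation]ᵢ + Σ P·[anion]ₒ)]
Numerator = 1×9.31 + 0.046×126 = 15.11
Denominator = 1×130 + 0.046×9.35 = 130.4
Vm = 60.1 · log₁₀(0.11582) = 60.1 × (-0.9362) = -56.27 mV

-56 mV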